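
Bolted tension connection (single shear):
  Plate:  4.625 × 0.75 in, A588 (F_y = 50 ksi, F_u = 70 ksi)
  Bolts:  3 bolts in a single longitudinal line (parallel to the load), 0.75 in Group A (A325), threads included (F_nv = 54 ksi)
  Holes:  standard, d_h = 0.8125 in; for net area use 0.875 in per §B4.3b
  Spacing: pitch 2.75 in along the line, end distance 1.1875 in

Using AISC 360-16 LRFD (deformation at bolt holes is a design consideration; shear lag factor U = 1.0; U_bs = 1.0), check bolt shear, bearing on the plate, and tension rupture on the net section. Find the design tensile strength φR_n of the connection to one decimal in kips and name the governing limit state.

Bolt shear: A_b = π(0.75)²/4 = 0.44179 in². φR_n = 0.75 × 54 × 0.44179 × 3 × 1 = 53.7 kips.
Bearing (0.75 in plate, F_u = 70 ksi): end bolts L_c = 1.1875 − 0.8125/2 = 0.78125, R_n = min(1.2×0.78125×0.75×70, 2.4×0.75×0.75×70) = 49.219 kips/bolt; interior L_c = 2.75 − 0.8125 = 1.9375, R_n = 94.5 kips/bolt. φR_n = 0.75 × (1×49.219 + 2×94.5) = 178.7 kips.
Tension rupture (net): A_n = (4.625 − 1×0.875)×0.75 = 2.8125 in² (U = 1.0, A_e = A_n). φR_n = 0.75 × 70 × 2.8125 = 147.7 kips.
Governing: min(53.7, 178.7, 147.7) = 53.7 kips → bolt shear.

53.7 kips (bolt shear governs)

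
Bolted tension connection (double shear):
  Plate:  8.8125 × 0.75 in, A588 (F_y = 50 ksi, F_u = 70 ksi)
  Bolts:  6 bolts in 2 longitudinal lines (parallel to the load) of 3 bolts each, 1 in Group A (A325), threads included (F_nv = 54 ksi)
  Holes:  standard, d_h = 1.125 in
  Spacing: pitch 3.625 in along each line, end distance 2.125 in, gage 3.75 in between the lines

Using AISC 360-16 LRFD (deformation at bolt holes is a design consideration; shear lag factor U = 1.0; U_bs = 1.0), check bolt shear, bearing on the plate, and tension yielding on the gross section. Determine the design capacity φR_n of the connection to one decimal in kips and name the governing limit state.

Bolt shear: A_b = π(1)²/4 = 0.7854 in². φR_n = 0.75 × 54 × 0.7854 × 6 × 2 = 381.7 kips.
Bearing (0.75 in plate, F_u = 70 ksi): end bolts L_c = 2.125 − 1.125/2 = 1.5625, R_n = min(1.2×1.5625×0.75×70, 2.4×1×0.75×70) = 98.438 kips/bolt; interior L_c = 3.625 − 1.125 = 2.5, R_n = 126 kips/bolt. φR_n = 0.75 × (2×98.438 + 4×126) = 525.7 kips.
Tension yield (gross): A_g = 8.8125×0.75 = 6.6094 in². φR_n = 0.90 × 50 × 6.6094 = 297.4 kips.
Governing: min(381.7, 525.7, 297.4) = 297.4 kips → gross-section yield.

297.4 kips (gross-section yield governs)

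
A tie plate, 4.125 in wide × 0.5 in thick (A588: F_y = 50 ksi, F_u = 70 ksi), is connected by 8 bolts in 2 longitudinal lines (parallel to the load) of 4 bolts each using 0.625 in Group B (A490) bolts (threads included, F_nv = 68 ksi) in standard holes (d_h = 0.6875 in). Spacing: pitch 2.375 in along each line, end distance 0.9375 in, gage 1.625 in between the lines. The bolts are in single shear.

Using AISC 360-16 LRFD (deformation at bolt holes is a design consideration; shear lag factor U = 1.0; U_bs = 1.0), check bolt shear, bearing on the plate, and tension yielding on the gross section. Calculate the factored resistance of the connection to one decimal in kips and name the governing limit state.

Bolt shear: A_b = π(0.625)²/4 = 0.3068 in². φR_n = 0.75 × 68 × 0.3068 × 8 × 1 = 125.2 kips.
Bearing (0.5 in plate, F_u = 70 ksi): end bolts L_c = 0.9375 − 0.6875/2 = 0.59375, R_n = min(1.2×0.59375×0.5×70, 2.4×0.625×0.5×70) = 24.938 kips/bolt; interior L_c = 2.375 − 0.6875 = 1.6875, R_n = 52.5 kips/bolt. φR_n = 0.75 × (2×24.938 + 6×52.5) = 273.7 kips.
Tension yield (gross): A_g = 4.125×0.5 = 2.0625 in². φR_n = 0.90 × 50 × 2.0625 = 92.8 kips.
Governing: min(125.2, 273.7, 92.8) = 92.8 kips → gross-section yield.

92.8 kips (gross-section yield governs)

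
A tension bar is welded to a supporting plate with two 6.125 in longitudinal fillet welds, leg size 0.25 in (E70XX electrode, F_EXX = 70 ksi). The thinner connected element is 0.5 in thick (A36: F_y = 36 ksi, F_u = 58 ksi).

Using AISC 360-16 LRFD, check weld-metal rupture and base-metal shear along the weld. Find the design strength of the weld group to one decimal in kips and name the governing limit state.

68.2 kips (weld metal governs)

Weld metal: throat = 0.707×0.25 = 0.17675 in, L = 2×6.125 = 12.25 in. φR_n = 0.75 × 0.6 × 70 × 0.17675 × 12.25 = 68.2 kips.
Base metal shear (0.5 in plate): yield φR_n = 1.0×0.6×36×0.5×12.25 = 132.3 kips; rupture φR_n = 0.75×0.6×58×0.5×12.25 = 159.9 kips; take 132.3 kips (yield).
Governing: min(68.2, 132.3) = 68.2 kips → weld metal.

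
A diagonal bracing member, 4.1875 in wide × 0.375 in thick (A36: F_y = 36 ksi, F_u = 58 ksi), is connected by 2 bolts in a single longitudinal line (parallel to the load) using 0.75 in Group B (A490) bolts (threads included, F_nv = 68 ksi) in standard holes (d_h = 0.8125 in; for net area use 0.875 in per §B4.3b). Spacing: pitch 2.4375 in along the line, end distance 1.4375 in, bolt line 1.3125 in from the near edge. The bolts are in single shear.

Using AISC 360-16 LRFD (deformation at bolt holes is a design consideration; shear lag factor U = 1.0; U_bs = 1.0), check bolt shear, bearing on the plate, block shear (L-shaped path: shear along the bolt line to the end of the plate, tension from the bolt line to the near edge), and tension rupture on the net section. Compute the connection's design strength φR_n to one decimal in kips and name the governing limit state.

37.8 kips (block shear governs)

Bolt shear: A_b = π(0.75)²/4 = 0.44179 in². φR_n = 0.75 × 68 × 0.44179 × 2 × 1 = 45.1 kips.
Bearing (0.375 in plate, F_u = 58 ksi): end bolts L_c = 1.4375 − 0.8125/2 = 1.03125, R_n = min(1.2×1.03125×0.375×58, 2.4×0.75×0.375×58) = 26.916 kips/bolt; interior L_c = 2.4375 − 0.8125 = 1.625, R_n = 39.15 kips/bolt. φR_n = 0.75 × (1×26.916 + 1×39.15) = 49.5 kips.
Block shear: shear path 1×[1.4375+1×2.4375] = 1×3.875 in, A_gv = 1.4531, A_nv = 1×(3.875 − 1.5×0.875)×0.375 = 0.96094 in²; tension to near edge: (1.3125 − 0.5×0.875)×0.375 = 0.32813 in². R_n = min(0.6×58×0.96094, 0.6×36×1.4531) + 1.0×58×0.32813 = min(33.441, 31.387) + 19.032 = 50.419 kips. φR_n = 0.75 × 50.419 = 37.8 kips.
Tension rupture (net): A_n = (4.1875 − 1×0.875)×0.375 = 1.2422 in² (U = 1.0, A_e = A_n). φR_n = 0.75 × 58 × 1.2422 = 54.0 kips.
Governing: min(45.1, 49.5, 37.8, 54.0) = 37.8 kips → block shear.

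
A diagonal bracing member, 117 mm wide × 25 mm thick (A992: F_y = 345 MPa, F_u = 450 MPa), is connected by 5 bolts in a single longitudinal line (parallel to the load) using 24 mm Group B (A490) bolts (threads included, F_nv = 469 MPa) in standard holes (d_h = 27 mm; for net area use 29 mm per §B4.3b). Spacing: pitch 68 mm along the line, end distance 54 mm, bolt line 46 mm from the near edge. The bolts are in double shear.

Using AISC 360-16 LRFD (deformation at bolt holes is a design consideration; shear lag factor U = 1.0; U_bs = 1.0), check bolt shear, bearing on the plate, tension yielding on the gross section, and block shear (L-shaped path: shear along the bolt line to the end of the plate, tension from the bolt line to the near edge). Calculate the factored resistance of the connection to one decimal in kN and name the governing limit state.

908.2 kN (gross-section yield governs)

Bolt shear: A_b = π(24)²/4 = 452.39 mm². φR_n = 0.75 × 469 × 452.39 × 5 × 2 = 1591.3 kN.
Bearing (25 mm plate, F_u = 450 MPa): end bolts L_c = 54 − 27/2 = 40.5, R_n = min(1.2×40.5×25×450, 2.4×24×25×450) = 546.75 kN/bolt; interior L_c = 68 − 27 = 41, R_n = 553.5 kN/bolt. φR_n = 0.75 × (1×546.75 + 4×553.5) = 2070.6 kN.
Tension yield (gross): A_g = 117×25 = 2925 mm². φR_n = 0.90 × 345 × 2925 = 908.2 kN.
Block shear: shear path 1×[54+4×68] = 1×326 mm, A_gv = 8150, A_nv = 1×(326 − 4.5×29)×25 = 4887.5 mm²; tension to near edge: (46 − 0.5×29)×25 = 787.5 mm². R_n = min(0.6×450×4887.5, 0.6×345×8150) + 1.0×450×787.5 = min(1319.6, 1687.1) + 354.38 = 1674 kN. φR_n = 0.75 × 1674 = 1255.5 kN.
Governing: min(1591.3, 2070.6, 908.2, 1255.5) = 908.2 kN → gross-section yield.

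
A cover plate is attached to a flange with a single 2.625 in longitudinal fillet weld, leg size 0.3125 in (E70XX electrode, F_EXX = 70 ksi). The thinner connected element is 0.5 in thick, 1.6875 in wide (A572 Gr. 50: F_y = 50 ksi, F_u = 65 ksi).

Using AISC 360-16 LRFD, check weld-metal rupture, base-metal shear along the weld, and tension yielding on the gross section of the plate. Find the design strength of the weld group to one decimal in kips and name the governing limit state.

18.3 kips (weld metal governs)

Weld metal: throat = 0.707×0.3125 = 0.22094 in, L = 2.625 in. φR_n = 0.75 × 0.6 × 70 × 0.22094 × 2.625 = 18.3 kips.
Base metal shear (0.5 in plate): yield φR_n = 1.0×0.6×50×0.5×2.625 = 39.4 kips; rupture φR_n = 0.75×0.6×65×0.5×2.625 = 38.4 kips; take 38.4 kips (rupture).
Tension yield (gross): A_g = 1.6875×0.5 = 0.84375 in². φR_n = 0.90 × 50 × 0.84375 = 38.0 kips.
Governing: min(18.3, 38.4, 38.0) = 18.3 kips → weld metal.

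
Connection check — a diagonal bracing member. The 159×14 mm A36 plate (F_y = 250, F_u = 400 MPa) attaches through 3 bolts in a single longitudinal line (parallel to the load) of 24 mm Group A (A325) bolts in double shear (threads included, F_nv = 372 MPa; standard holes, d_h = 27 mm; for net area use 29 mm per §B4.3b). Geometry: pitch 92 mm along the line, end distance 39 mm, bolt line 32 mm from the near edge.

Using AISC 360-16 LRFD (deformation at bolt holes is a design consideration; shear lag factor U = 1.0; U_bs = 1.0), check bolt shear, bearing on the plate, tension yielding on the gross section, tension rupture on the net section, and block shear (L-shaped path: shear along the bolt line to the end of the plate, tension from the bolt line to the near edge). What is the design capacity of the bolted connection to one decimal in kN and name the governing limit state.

424.7 kN (block shear governs)

Bolt shear: A_b = π(24)²/4 = 452.39 mm². φR_n = 0.75 × 372 × 452.39 × 3 × 2 = 757.3 kN.
Bearing (14 mm plate, F_u = 400 MPa): end bolts L_c = 39 − 27/2 = 25.5, R_n = min(1.2×25.5×14×400, 2.4×24×14×400) = 171.36 kN/bolt; interior L_c = 92 − 27 = 65, R_n = 322.56 kN/bolt. φR_n = 0.75 × (1×171.36 + 2×322.56) = 612.4 kN.
Tension yield (gross): A_g = 159×14 = 2226 mm². φR_n = 0.90 × 250 × 2226 = 500.9 kN.
Tension rupture (net): A_n = (159 − 1×29)×14 = 1820 mm² (U = 1.0, A_e = A_n). φR_n = 0.75 × 400 × 1820 = 546.0 kN.
Block shear: shear path 1×[39+2×92] = 1×223 mm, A_gv = 3122, A_nv = 1×(223 − 2.5×29)×14 = 2107 mm²; tension to near edge: (32 − 0.5×29)×14 = 245 mm². R_n = min(0.6×400×2107, 0.6×250×3122) + 1.0×400×245 = min(505.68, 468.3) + 98 = 566.3 kN. φR_n = 0.75 × 566.3 = 424.7 kN.
Governing: min(757.3, 612.4, 500.9, 546.0, 424.7) = 424.7 kN → block shear.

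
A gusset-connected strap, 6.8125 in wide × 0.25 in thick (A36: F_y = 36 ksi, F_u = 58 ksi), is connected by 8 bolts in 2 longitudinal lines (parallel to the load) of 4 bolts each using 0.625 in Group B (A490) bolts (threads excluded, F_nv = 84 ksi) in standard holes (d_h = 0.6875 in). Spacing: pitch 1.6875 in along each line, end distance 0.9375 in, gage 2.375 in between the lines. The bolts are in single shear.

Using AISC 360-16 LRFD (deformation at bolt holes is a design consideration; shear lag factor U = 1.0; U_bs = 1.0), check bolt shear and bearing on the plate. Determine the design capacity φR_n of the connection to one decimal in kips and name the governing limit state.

Bolt shear: A_b = π(0.625)²/4 = 0.3068 in². φR_n = 0.75 × 84 × 0.3068 × 8 × 1 = 154.6 kips.
Bearing (0.25 in plate, F_u = 58 ksi): end bolts L_c = 0.9375 − 0.6875/2 = 0.59375, R_n = min(1.2×0.59375×0.25×58, 2.4×0.625×0.25×58) = 10.331 kips/bolt; interior L_c = 1.6875 − 0.6875 = 1, R_n = 17.4 kips/bolt. φR_n = 0.75 × (2×10.331 + 6×17.4) = 93.8 kips.
Governing: min(154.6, 93.8) = 93.8 kips → bearing.

93.8 kips (bearing governs)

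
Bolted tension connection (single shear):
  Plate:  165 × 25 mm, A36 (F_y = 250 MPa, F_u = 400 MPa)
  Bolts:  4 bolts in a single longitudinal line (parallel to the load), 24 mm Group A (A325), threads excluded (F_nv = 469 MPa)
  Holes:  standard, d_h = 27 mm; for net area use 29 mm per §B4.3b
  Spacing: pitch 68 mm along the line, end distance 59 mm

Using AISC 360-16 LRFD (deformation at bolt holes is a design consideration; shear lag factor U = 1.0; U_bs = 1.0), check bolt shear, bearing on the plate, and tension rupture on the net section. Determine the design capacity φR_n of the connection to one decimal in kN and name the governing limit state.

636.5 kN (bolt shear governs)

Bolt shear: A_b = π(24)²/4 = 452.39 mm². φR_n = 0.75 × 469 × 452.39 × 4 × 1 = 636.5 kN.
Bearing (25 mm plate, F_u = 400 MPa): end bolts L_c = 59 − 27/2 = 45.5, R_n = min(1.2×45.5×25×400, 2.4×24×25×400) = 546 kN/bolt; interior L_c = 68 − 27 = 41, R_n = 492 kN/bolt. φR_n = 0.75 × (1×546 + 3×492) = 1516.5 kN.
Tension rupture (net): A_n = (165 − 1×29)×25 = 3400 mm² (U = 1.0, A_e = A_n). φR_n = 0.75 × 400 × 3400 = 1020.0 kN.
Governing: min(636.5, 1516.5, 1020.0) = 636.5 kN → bolt shear.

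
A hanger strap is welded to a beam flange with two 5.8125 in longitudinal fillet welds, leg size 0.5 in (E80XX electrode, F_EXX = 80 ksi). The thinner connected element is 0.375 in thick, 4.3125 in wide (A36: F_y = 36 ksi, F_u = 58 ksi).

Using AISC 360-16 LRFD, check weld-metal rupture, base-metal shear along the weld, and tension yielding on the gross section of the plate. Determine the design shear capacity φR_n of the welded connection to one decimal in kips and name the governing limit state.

52.4 kips (gross-section yield governs)

Weld metal: throat = 0.707×0.5 = 0.3535 in, L = 2×5.8125 = 11.625 in. φR_n = 0.75 × 0.6 × 80 × 0.3535 × 11.625 = 147.9 kips.
Base metal shear (0.375 in plate): yield φR_n = 1.0×0.6×36×0.375×11.625 = 94.2 kips; rupture φR_n = 0.75×0.6×58×0.375×11.625 = 113.8 kips; take 94.2 kips (yield).
Tension yield (gross): A_g = 4.3125×0.375 = 1.6172 in². φR_n = 0.90 × 36 × 1.6172 = 52.4 kips.
Governing: min(147.9, 94.2, 52.4) = 52.4 kips → gross-section yield.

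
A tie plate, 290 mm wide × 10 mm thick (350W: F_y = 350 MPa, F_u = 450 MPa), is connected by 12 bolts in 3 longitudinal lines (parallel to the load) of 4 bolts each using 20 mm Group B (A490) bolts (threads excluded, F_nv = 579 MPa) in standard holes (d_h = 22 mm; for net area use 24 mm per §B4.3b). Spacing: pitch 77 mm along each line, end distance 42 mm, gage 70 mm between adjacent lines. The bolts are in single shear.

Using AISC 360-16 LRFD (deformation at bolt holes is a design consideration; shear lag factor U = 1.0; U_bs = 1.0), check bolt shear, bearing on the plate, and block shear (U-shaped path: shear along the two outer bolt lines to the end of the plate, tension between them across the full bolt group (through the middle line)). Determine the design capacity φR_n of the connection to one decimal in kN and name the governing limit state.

Bolt shear: A_b = π(20)²/4 = 314.16 mm². φR_n = 0.75 × 579 × 314.16 × 12 × 1 = 1637.1 kN.
Bearing (10 mm plate, F_u = 450 MPa): end bolts L_c = 42 − 22/2 = 31, R_n = min(1.2×31×10×450, 2.4×20×10×450) = 167.4 kN/bolt; interior L_c = 77 − 22 = 55, R_n = 216 kN/bolt. φR_n = 0.75 × (3×167.4 + 9×216) = 1834.7 kN.
Block shear: shear path 2×[42+3×77] = 2×273 mm, A_gv = 5460, A_nv = 2×(273 − 3.5×24)×10 = 3780 mm²; tension across gage: (140 − 2×24)×10 = 920 mm². R_n = min(0.6×450×3780, 0.6×350×5460) + 1.0×450×920 = min(1020.6, 1146.6) + 414 = 1434.6 kN. φR_n = 0.75 × 1434.6 = 1076.0 kN.
Governing: min(1637.1, 1834.7, 1076.0) = 1076.0 kN → block shear.

1076.0 kN (block shear governs)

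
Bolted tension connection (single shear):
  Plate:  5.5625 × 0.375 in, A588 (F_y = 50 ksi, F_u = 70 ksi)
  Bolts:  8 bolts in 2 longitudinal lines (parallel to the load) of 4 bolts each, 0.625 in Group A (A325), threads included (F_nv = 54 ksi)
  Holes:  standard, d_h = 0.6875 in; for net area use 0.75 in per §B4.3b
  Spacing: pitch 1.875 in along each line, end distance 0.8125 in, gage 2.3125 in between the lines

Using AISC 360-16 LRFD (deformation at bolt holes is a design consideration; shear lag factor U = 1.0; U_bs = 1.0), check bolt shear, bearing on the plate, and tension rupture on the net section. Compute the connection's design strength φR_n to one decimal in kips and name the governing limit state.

Bolt shear: A_b = π(0.625)²/4 = 0.3068 in². φR_n = 0.75 × 54 × 0.3068 × 8 × 1 = 99.4 kips.
Bearing (0.375 in plate, F_u = 70 ksi): end bolts L_c = 0.8125 − 0.6875/2 = 0.46875, R_n = min(1.2×0.46875×0.375×70, 2.4×0.625×0.375×70) = 14.766 kips/bolt; interior L_c = 1.875 − 0.6875 = 1.1875, R_n = 37.406 kips/bolt. φR_n = 0.75 × (2×14.766 + 6×37.406) = 190.5 kips.
Tension rupture (net): A_n = (5.5625 − 2×0.75)×0.375 = 1.5234 in² (U = 1.0, A_e = A_n). φR_n = 0.75 × 70 × 1.5234 = 80.0 kips.
Governing: min(99.4, 190.5, 80.0) = 80.0 kips → net-section rupture.

80.0 kips (net-section rupture governs)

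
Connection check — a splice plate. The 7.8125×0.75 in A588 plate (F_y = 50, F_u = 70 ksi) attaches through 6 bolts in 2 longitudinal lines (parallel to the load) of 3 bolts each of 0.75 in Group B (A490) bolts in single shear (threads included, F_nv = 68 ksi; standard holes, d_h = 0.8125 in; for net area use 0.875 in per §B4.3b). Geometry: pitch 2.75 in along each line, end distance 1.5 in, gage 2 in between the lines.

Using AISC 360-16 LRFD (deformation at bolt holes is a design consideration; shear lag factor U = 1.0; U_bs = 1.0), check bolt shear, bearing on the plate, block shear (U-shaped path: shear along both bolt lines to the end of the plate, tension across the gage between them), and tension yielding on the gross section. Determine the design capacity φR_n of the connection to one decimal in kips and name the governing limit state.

Bolt shear: A_b = π(0.75)²/4 = 0.44179 in². φR_n = 0.75 × 68 × 0.44179 × 6 × 1 = 135.2 kips.
Bearing (0.75 in plate, F_u = 70 ksi): end bolts L_c = 1.5 − 0.8125/2 = 1.09375, R_n = min(1.2×1.09375×0.75×70, 2.4×0.75×0.75×70) = 68.906 kips/bolt; interior L_c = 2.75 − 0.8125 = 1.9375, R_n = 94.5 kips/bolt. φR_n = 0.75 × (2×68.906 + 4×94.5) = 386.9 kips.
Block shear: shear path 2×[1.5+2×2.75] = 2×7 in, A_gv = 10.5, A_nv = 2×(7 − 2.5×0.875)×0.75 = 7.2188 in²; tension across gage: (2 − 1×0.875)×0.75 = 0.84375 in². R_n = min(0.6×70×7.2188, 0.6×50×10.5) + 1.0×70×0.84375 = min(303.19, 315) + 59.063 = 362.25 kips. φR_n = 0.75 × 362.25 = 271.7 kips.
Tension yield (gross): A_g = 7.8125×0.75 = 5.8594 in². φR_n = 0.90 × 50 × 5.8594 = 263.7 kips.
Governing: min(135.2, 386.9, 271.7, 263.7) = 135.2 kips → bolt shear.

135.2 kips (bolt shear governs)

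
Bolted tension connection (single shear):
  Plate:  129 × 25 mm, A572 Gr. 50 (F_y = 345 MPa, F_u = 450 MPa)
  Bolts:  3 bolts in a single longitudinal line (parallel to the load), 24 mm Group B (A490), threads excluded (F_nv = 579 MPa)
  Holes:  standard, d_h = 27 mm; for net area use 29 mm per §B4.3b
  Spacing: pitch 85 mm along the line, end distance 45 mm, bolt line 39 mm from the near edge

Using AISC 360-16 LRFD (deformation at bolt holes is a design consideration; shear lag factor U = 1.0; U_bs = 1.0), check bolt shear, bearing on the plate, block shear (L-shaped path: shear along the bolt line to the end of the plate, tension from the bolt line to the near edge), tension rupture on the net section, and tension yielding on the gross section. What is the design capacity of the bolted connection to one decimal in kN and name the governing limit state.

589.4 kN (bolt shear governs)

Bolt shear: A_b = π(24)²/4 = 452.39 mm². φR_n = 0.75 × 579 × 452.39 × 3 × 1 = 589.4 kN.
Bearing (25 mm plate, F_u = 450 MPa): end bolts L_c = 45 − 27/2 = 31.5, R_n = min(1.2×31.5×25×450, 2.4×24×25×450) = 425.25 kN/bolt; interior L_c = 85 − 27 = 58, R_n = 648 kN/bolt. φR_n = 0.75 × (1×425.25 + 2×648) = 1290.9 kN.
Block shear: shear path 1×[45+2×85] = 1×215 mm, A_gv = 5375, A_nv = 1×(215 − 2.5×29)×25 = 3562.5 mm²; tension to near edge: (39 − 0.5×29)×25 = 612.5 mm². R_n = min(0.6×450×3562.5, 0.6×345×5375) + 1.0×450×612.5 = min(961.88, 1112.6) + 275.63 = 1237.5 kN. φR_n = 0.75 × 1237.5 = 928.1 kN.
Tension rupture (net): A_n = (129 − 1×29)×25 = 2500 mm² (U = 1.0, A_e = A_n). φR_n = 0.75 × 450 × 2500 = 843.8 kN.
Tension yield (gross): A_g = 129×25 = 3225 mm². φR_n = 0.90 × 345 × 3225 = 1001.4 kN.
Governing: min(589.4, 1290.9, 928.1, 843.8, 1001.4) = 589.4 kN → bolt shear.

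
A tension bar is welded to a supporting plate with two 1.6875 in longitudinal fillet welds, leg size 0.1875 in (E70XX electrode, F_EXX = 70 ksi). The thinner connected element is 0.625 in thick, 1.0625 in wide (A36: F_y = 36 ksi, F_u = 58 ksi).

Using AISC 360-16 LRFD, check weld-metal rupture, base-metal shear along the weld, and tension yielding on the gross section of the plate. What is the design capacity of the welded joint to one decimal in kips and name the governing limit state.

Weld metal: throat = 0.707×0.1875 = 0.13256 in, L = 2×1.6875 = 3.375 in. φR_n = 0.75 × 0.6 × 70 × 0.13256 × 3.375 = 14.1 kips.
Base metal shear (0.625 in plate): yield φR_n = 1.0×0.6×36×0.625×3.375 = 45.6 kips; rupture φR_n = 0.75×0.6×58×0.625×3.375 = 55.1 kips; take 45.6 kips (yield).
Tension yield (gross): A_g = 1.0625×0.625 = 0.66406 in². φR_n = 0.90 × 36 × 0.66406 = 21.5 kips.
Governing: min(14.1, 45.6, 21.5) = 14.1 kips → weld metal.

14.1 kips (weld metal governs)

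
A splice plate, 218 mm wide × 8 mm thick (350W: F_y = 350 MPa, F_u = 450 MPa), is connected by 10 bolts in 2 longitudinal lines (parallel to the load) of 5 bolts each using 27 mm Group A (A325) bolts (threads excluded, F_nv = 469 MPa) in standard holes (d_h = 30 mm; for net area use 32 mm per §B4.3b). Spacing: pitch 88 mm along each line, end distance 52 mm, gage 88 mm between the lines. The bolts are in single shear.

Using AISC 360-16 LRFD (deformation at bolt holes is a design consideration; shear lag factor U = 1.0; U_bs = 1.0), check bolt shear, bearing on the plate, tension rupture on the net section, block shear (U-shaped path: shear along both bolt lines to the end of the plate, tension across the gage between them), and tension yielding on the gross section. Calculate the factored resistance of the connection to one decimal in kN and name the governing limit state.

Bolt shear: A_b = π(27)²/4 = 572.56 mm². φR_n = 0.75 × 469 × 572.56 × 10 × 1 = 2014.0 kN.
Bearing (8 mm plate, F_u = 450 MPa): end bolts L_c = 52 − 30/2 = 37, R_n = min(1.2×37×8×450, 2.4×27×8×450) = 159.84 kN/bolt; interior L_c = 88 − 30 = 58, R_n = 233.28 kN/bolt. φR_n = 0.75 × (2×159.84 + 8×233.28) = 1639.4 kN.
Tension rupture (net): A_n = (218 − 2×32)×8 = 1232 mm² (U = 1.0, A_e = A_n). φR_n = 0.75 × 450 × 1232 = 415.8 kN.
Block shear: shear path 2×[52+4×88] = 2×404 mm, A_gv = 6464, A_nv = 2×(404 − 4.5×32)×8 = 4160 mm²; tension across gage: (88 − 1×32)×8 = 448 mm². R_n = min(0.6×450×4160, 0.6×350×6464) + 1.0×450×448 = min(1123.2, 1357.4) + 201.6 = 1324.8 kN. φR_n = 0.75 × 1324.8 = 993.6 kN.
Tension yield (gross): A_g = 218×8 = 1744 mm². φR_n = 0.90 × 350 × 1744 = 549.4 kN.
Governing: min(2014.0, 1639.4, 415.8, 993.6, 549.4) = 415.8 kN → net-section rupture.

415.8 kN (net-section rupture governs)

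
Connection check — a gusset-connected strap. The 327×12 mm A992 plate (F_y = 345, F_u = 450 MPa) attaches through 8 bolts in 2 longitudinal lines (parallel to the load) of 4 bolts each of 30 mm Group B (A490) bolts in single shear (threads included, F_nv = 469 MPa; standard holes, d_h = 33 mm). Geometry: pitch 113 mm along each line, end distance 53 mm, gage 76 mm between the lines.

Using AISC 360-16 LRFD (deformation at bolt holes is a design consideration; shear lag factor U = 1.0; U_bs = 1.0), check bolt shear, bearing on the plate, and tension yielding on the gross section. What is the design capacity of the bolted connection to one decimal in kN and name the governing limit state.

1218.4 kN (gross-section yield governs)

Bolt shear: A_b = π(30)²/4 = 706.86 mm². φR_n = 0.75 × 469 × 706.86 × 8 × 1 = 1989.1 kN.
Bearing (12 mm plate, F_u = 450 MPa): end bolts L_c = 53 − 33/2 = 36.5, R_n = min(1.2×36.5×12×450, 2.4×30×12×450) = 236.52 kN/bolt; interior L_c = 113 − 33 = 80, R_n = 388.8 kN/bolt. φR_n = 0.75 × (2×236.52 + 6×388.8) = 2104.4 kN.
Tension yield (gross): A_g = 327×12 = 3924 mm². φR_n = 0.90 × 345 × 3924 = 1218.4 kN.
Governing: min(1989.1, 2104.4, 1218.4) = 1218.4 kN → gross-section yield.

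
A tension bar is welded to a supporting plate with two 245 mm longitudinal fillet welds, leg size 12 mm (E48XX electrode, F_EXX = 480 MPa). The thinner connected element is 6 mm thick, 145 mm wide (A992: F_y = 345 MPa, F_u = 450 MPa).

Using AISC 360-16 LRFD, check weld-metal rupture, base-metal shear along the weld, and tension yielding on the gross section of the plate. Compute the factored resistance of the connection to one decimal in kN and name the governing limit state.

270.1 kN (gross-section yield governs)

Weld metal: throat = 0.707×12 = 8.484 mm, L = 2×245 = 490 mm. φR_n = 0.75 × 0.6 × 480 × 8.484 × 490 = 897.9 kN.
Base metal shear (6 mm plate): yield φR_n = 1.0×0.6×345×6×490 = 608.6 kN; rupture φR_n = 0.75×0.6×450×6×490 = 595.4 kN; take 595.4 kN (rupture).
Tension yield (gross): A_g = 145×6 = 870 mm². φR_n = 0.90 × 345 × 870 = 270.1 kN.
Governing: min(897.9, 595.4, 270.1) = 270.1 kN → gross-section yield.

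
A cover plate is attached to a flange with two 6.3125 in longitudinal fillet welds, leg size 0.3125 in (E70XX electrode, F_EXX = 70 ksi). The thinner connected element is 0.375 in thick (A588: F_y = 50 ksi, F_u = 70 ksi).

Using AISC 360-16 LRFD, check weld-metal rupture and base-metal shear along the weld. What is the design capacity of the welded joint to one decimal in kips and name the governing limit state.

87.9 kips (weld metal governs)

Weld metal: throat = 0.707×0.3125 = 0.22094 in, L = 2×6.3125 = 12.625 in. φR_n = 0.75 × 0.6 × 70 × 0.22094 × 12.625 = 87.9 kips.
Base metal shear (0.375 in plate): yield φR_n = 1.0×0.6×50×0.375×12.625 = 142.0 kips; rupture φR_n = 0.75×0.6×70×0.375×12.625 = 149.1 kips; take 142.0 kips (yield).
Governing: min(87.9, 142.0) = 87.9 kips → weld metal.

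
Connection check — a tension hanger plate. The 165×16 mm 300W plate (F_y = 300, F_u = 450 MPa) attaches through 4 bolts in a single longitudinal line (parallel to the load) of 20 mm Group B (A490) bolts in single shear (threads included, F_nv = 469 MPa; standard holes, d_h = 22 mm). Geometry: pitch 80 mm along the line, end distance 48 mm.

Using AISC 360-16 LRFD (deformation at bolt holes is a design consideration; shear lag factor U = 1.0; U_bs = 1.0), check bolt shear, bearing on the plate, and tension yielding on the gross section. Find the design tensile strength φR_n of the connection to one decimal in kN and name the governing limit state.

Bolt shear: A_b = π(20)²/4 = 314.16 mm². φR_n = 0.75 × 469 × 314.16 × 4 × 1 = 442.0 kN.
Bearing (16 mm plate, F_u = 450 MPa): end bolts L_c = 48 − 22/2 = 37, R_n = min(1.2×37×16×450, 2.4×20×16×450) = 319.68 kN/bolt; interior L_c = 80 − 22 = 58, R_n = 345.6 kN/bolt. φR_n = 0.75 × (1×319.68 + 3×345.6) = 1017.4 kN.
Tension yield (gross): A_g = 165×16 = 2640 mm². φR_n = 0.90 × 300 × 2640 = 712.8 kN.
Governing: min(442.0, 1017.4, 712.8) = 442.0 kN → bolt shear.

442.0 kN (bolt shear governs)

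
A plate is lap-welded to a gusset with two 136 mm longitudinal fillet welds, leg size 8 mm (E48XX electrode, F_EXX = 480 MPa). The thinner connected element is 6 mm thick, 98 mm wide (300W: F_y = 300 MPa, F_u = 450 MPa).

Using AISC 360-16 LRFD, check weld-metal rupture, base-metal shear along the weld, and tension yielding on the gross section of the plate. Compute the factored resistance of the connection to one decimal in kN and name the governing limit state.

158.8 kN (gross-section yield governs)

Weld metal: throat = 0.707×8 = 5.656 mm, L = 2×136 = 272 mm. φR_n = 0.75 × 0.6 × 480 × 5.656 × 272 = 332.3 kN.
Base metal shear (6 mm plate): yield φR_n = 1.0×0.6×300×6×272 = 293.8 kN; rupture φR_n = 0.75×0.6×450×6×272 = 330.5 kN; take 293.8 kN (yield).
Tension yield (gross): A_g = 98×6 = 588 mm². φR_n = 0.90 × 300 × 588 = 158.8 kN.
Governing: min(332.3, 293.8, 158.8) = 158.8 kN → gross-section yield.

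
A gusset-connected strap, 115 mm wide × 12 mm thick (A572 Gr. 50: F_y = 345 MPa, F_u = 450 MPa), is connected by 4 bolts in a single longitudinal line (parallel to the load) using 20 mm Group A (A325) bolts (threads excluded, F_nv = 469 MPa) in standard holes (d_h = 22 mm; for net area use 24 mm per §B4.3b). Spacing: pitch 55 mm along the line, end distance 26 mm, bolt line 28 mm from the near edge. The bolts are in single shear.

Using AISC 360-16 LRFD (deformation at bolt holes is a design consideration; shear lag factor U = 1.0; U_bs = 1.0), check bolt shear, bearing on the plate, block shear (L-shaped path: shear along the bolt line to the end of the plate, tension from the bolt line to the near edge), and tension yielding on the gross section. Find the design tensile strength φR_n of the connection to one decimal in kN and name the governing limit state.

324.8 kN (block shear governs)

Bolt shear: A_b = π(20)²/4 = 314.16 mm². φR_n = 0.75 × 469 × 314.16 × 4 × 1 = 442.0 kN.
Bearing (12 mm plate, F_u = 450 MPa): end bolts L_c = 26 − 22/2 = 15, R_n = min(1.2×15×12×450, 2.4×20×12×450) = 97.2 kN/bolt; interior L_c = 55 − 22 = 33, R_n = 213.84 kN/bolt. φR_n = 0.75 × (1×97.2 + 3×213.84) = 554.0 kN.
Block shear: shear path 1×[26+3×55] = 1×191 mm, A_gv = 2292, A_nv = 1×(191 − 3.5×24)×12 = 1284 mm²; tension to near edge: (28 − 0.5×24)×12 = 192 mm². R_n = min(0.6×450×1284, 0.6×345×2292) + 1.0×450×192 = min(346.68, 474.44) + 86.4 = 433.08 kN. φR_n = 0.75 × 433.08 = 324.8 kN.
Tension yield (gross): A_g = 115×12 = 1380 mm². φR_n = 0.90 × 345 × 1380 = 428.5 kN.
Governing: min(442.0, 554.0, 324.8, 428.5) = 324.8 kN → block shear.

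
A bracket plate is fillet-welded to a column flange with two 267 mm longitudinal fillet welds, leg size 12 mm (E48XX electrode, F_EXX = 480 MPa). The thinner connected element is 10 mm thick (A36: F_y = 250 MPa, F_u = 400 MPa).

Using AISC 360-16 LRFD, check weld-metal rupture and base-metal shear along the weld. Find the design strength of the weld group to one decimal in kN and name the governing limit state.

Weld metal: throat = 0.707×12 = 8.484 mm, L = 2×267 = 534 mm. φR_n = 0.75 × 0.6 × 480 × 8.484 × 534 = 978.6 kN.
Base metal shear (10 mm plate): yield φR_n = 1.0×0.6×250×10×534 = 801.0 kN; rupture φR_n = 0.75×0.6×400×10×534 = 961.2 kN; take 801.0 kN (yield).
Governing: min(978.6, 801.0) = 801.0 kN → base-metal shear.

801.0 kN (base-metal shear governs)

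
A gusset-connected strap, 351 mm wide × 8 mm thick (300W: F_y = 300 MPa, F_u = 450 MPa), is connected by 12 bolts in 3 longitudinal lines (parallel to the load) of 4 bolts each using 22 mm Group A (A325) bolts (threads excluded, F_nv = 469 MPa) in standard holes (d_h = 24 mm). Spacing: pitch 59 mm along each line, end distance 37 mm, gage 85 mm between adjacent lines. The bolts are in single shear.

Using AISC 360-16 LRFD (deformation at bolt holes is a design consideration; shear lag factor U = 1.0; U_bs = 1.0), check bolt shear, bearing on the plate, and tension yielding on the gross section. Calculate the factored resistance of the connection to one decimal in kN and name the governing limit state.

758.2 kN (gross-section yield governs)

Bolt shear: A_b = π(22)²/4 = 380.13 mm². φR_n = 0.75 × 469 × 380.13 × 12 × 1 = 1604.5 kN.
Bearing (8 mm plate, F_u = 450 MPa): end bolts L_c = 37 − 24/2 = 25, R_n = min(1.2×25×8×450, 2.4×22×8×450) = 108 kN/bolt; interior L_c = 59 − 24 = 35, R_n = 151.2 kN/bolt. φR_n = 0.75 × (3×108 + 9×151.2) = 1263.6 kN.
Tension yield (gross): A_g = 351×8 = 2808 mm². φR_n = 0.90 × 300 × 2808 = 758.2 kN.
Governing: min(1604.5, 1263.6, 758.2) = 758.2 kN → gross-section yield.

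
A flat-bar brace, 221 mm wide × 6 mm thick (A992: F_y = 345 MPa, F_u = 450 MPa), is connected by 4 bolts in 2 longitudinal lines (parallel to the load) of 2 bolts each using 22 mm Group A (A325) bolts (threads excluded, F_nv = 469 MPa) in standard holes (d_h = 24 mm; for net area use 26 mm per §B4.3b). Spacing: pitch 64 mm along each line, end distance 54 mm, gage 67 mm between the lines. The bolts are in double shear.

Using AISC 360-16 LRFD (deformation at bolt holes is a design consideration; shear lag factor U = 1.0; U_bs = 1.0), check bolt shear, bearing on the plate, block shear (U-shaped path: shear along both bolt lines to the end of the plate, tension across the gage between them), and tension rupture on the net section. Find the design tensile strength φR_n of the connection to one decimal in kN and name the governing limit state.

275.0 kN (block shear governs)

Bolt shear: A_b = π(22)²/4 = 380.13 mm². φR_n = 0.75 × 469 × 380.13 × 4 × 2 = 1069.7 kN.
Bearing (6 mm plate, F_u = 450 MPa): end bolts L_c = 54 − 24/2 = 42, R_n = min(1.2×42×6×450, 2.4×22×6×450) = 136.08 kN/bolt; interior L_c = 64 − 24 = 40, R_n = 129.6 kN/bolt. φR_n = 0.75 × (2×136.08 + 2×129.6) = 398.5 kN.
Block shear: shear path 2×[54+1×64] = 2×118 mm, A_gv = 1416, A_nv = 2×(118 − 1.5×26)×6 = 948 mm²; tension across gage: (67 − 1×26)×6 = 246 mm². R_n = min(0.6×450×948, 0.6×345×1416) + 1.0×450×246 = min(255.96, 293.11) + 110.7 = 366.66 kN. φR_n = 0.75 × 366.66 = 275.0 kN.
Tension rupture (net): A_n = (221 − 2×26)×6 = 1014 mm² (U = 1.0, A_e = A_n). φR_n = 0.75 × 450 × 1014 = 342.2 kN.
Governing: min(1069.7, 398.5, 275.0, 342.2) = 275.0 kN → block shear.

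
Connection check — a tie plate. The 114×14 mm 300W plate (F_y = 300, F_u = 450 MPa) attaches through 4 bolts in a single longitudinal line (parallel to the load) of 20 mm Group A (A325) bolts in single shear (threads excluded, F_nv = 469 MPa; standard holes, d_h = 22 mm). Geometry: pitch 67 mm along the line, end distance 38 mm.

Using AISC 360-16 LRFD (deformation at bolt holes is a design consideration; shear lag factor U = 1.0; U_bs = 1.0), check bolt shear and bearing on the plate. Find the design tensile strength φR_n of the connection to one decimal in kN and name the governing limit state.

442.0 kN (bolt shear governs)

Bolt shear: A_b = π(20)²/4 = 314.16 mm². φR_n = 0.75 × 469 × 314.16 × 4 × 1 = 442.0 kN.
Bearing (14 mm plate, F_u = 450 MPa): end bolts L_c = 38 − 22/2 = 27, R_n = min(1.2×27×14×450, 2.4×20×14×450) = 204.12 kN/bolt; interior L_c = 67 − 22 = 45, R_n = 302.4 kN/bolt. φR_n = 0.75 × (1×204.12 + 3×302.4) = 833.5 kN.
Governing: min(442.0, 833.5) = 442.0 kN → bolt shear.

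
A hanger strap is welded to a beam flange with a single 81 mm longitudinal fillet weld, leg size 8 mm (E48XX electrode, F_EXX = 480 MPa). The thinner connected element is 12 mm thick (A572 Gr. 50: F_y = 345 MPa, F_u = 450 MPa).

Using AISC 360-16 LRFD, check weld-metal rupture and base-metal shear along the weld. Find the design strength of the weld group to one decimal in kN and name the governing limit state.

Weld metal: throat = 0.707×8 = 5.656 mm, L = 81 mm. φR_n = 0.75 × 0.6 × 480 × 5.656 × 81 = 99.0 kN.
Base metal shear (12 mm plate): yield φR_n = 1.0×0.6×345×12×81 = 201.2 kN; rupture φR_n = 0.75×0.6×450×12×81 = 196.8 kN; take 196.8 kN (rupture).
Governing: min(99.0, 196.8) = 99.0 kN → weld metal.

99.0 kN (weld metal governs)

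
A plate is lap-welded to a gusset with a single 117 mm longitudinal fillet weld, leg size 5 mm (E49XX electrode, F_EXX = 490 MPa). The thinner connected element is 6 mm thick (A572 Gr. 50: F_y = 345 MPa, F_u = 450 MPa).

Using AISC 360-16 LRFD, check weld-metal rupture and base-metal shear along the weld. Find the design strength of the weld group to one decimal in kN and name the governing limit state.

91.2 kN (weld metal governs)

Weld metal: throat = 0.707×5 = 3.535 mm, L = 117 mm. φR_n = 0.75 × 0.6 × 490 × 3.535 × 117 = 91.2 kN.
Base metal shear (6 mm plate): yield φR_n = 1.0×0.6×345×6×117 = 145.3 kN; rupture φR_n = 0.75×0.6×450×6×117 = 142.2 kN; take 142.2 kN (rupture).
Governing: min(91.2, 142.2) = 91.2 kN → weld metal.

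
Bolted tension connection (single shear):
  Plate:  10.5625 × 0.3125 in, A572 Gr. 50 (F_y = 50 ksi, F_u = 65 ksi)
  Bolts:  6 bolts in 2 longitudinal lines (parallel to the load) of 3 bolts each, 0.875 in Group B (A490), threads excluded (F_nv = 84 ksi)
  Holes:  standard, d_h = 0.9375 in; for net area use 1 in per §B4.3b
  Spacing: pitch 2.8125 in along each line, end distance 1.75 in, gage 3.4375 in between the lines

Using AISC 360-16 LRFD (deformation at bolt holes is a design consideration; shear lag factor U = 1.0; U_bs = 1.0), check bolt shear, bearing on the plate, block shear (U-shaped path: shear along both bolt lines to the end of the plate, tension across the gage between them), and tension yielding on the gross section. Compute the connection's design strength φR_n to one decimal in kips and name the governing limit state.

126.3 kips (block shear governs)

Bolt shear: A_b = π(0.875)²/4 = 0.60132 in². φR_n = 0.75 × 84 × 0.60132 × 6 × 1 = 227.3 kips.
Bearing (0.3125 in plate, F_u = 65 ksi): end bolts L_c = 1.75 − 0.9375/2 = 1.28125, R_n = min(1.2×1.28125×0.3125×65, 2.4×0.875×0.3125×65) = 31.23 kips/bolt; interior L_c = 2.8125 − 0.9375 = 1.875, R_n = 42.656 kips/bolt. φR_n = 0.75 × (2×31.23 + 4×42.656) = 174.8 kips.
Block shear: shear path 2×[1.75+2×2.8125] = 2×7.375 in, A_gv = 4.6094, A_nv = 2×(7.375 − 2.5×1)×0.3125 = 3.0469 in²; tension across gage: (3.4375 − 1×1)×0.3125 = 0.76172 in². R_n = min(0.6×65×3.0469, 0.6×50×4.6094) + 1.0×65×0.76172 = min(118.83, 138.28) + 49.512 = 168.34 kips. φR_n = 0.75 × 168.34 = 126.3 kips.
Tension yield (gross): A_g = 10.5625×0.3125 = 3.3008 in². φR_n = 0.90 × 50 × 3.3008 = 148.5 kips.
Governing: min(227.3, 174.8, 126.3, 148.5) = 126.3 kips → block shear.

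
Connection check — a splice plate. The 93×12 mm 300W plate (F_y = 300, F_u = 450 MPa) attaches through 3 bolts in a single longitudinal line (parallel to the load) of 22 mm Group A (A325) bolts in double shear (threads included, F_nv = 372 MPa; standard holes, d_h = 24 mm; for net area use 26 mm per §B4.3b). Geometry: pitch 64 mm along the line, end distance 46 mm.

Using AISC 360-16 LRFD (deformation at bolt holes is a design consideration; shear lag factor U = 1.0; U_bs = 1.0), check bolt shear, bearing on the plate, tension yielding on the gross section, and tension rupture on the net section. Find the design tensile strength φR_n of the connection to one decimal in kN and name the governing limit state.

271.4 kN (net-section rupture governs)

Bolt shear: A_b = π(22)²/4 = 380.13 mm². φR_n = 0.75 × 372 × 380.13 × 3 × 2 = 636.3 kN.
Bearing (12 mm plate, F_u = 450 MPa): end bolts L_c = 46 − 24/2 = 34, R_n = min(1.2×34×12×450, 2.4×22×12×450) = 220.32 kN/bolt; interior L_c = 64 − 24 = 40, R_n = 259.2 kN/bolt. φR_n = 0.75 × (1×220.32 + 2×259.2) = 554.0 kN.
Tension yield (gross): A_g = 93×12 = 1116 mm². φR_n = 0.90 × 300 × 1116 = 301.3 kN.
Tension rupture (net): A_n = (93 − 1×26)×12 = 804 mm² (U = 1.0, A_e = A_n). φR_n = 0.75 × 450 × 804 = 271.4 kN.
Governing: min(636.3, 554.0, 301.3, 271.4) = 271.4 kN → net-section rupture.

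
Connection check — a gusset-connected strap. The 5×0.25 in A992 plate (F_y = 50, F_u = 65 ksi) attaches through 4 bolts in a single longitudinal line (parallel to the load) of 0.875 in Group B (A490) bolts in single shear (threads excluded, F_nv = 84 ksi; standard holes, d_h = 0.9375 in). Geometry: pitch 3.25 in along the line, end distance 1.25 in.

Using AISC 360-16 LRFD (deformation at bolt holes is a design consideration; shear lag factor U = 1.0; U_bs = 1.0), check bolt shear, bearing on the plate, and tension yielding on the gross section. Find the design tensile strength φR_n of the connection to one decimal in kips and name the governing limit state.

Bolt shear: A_b = π(0.875)²/4 = 0.60132 in². φR_n = 0.75 × 84 × 0.60132 × 4 × 1 = 151.5 kips.
Bearing (0.25 in plate, F_u = 65 ksi): end bolts L_c = 1.25 − 0.9375/2 = 0.78125, R_n = min(1.2×0.78125×0.25×65, 2.4×0.875×0.25×65) = 15.234 kips/bolt; interior L_c = 3.25 − 0.9375 = 2.3125, R_n = 34.125 kips/bolt. φR_n = 0.75 × (1×15.234 + 3×34.125) = 88.2 kips.
Tension yield (gross): A_g = 5×0.25 = 1.25 in². φR_n = 0.90 × 50 × 1.25 = 56.3 kips.
Governing: min(151.5, 88.2, 56.3) = 56.3 kips → gross-section yield.

56.3 kips (gross-section yield governs)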